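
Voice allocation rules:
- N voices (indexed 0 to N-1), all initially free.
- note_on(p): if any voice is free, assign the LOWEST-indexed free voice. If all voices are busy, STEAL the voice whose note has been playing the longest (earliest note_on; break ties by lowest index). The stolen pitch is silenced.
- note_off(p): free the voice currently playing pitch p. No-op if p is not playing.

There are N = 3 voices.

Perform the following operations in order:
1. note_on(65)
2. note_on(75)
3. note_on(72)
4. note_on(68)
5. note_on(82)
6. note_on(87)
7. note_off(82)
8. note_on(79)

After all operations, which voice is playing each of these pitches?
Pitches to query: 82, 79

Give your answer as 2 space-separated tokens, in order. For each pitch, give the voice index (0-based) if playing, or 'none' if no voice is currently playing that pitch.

Answer: none 1

Derivation:
Op 1: note_on(65): voice 0 is free -> assigned | voices=[65 - -]
Op 2: note_on(75): voice 1 is free -> assigned | voices=[65 75 -]
Op 3: note_on(72): voice 2 is free -> assigned | voices=[65 75 72]
Op 4: note_on(68): all voices busy, STEAL voice 0 (pitch 65, oldest) -> assign | voices=[68 75 72]
Op 5: note_on(82): all voices busy, STEAL voice 1 (pitch 75, oldest) -> assign | voices=[68 82 72]
Op 6: note_on(87): all voices busy, STEAL voice 2 (pitch 72, oldest) -> assign | voices=[68 82 87]
Op 7: note_off(82): free voice 1 | voices=[68 - 87]
Op 8: note_on(79): voice 1 is free -> assigned | voices=[68 79 87]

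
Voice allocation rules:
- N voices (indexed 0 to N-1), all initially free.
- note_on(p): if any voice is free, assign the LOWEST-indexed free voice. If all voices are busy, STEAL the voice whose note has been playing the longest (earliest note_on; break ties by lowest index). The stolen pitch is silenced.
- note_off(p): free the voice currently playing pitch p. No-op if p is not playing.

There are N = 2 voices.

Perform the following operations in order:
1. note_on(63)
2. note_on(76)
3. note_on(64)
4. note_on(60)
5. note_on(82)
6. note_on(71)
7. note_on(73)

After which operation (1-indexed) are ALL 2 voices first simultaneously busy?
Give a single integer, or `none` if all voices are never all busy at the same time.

Answer: 2

Derivation:
Op 1: note_on(63): voice 0 is free -> assigned | voices=[63 -]
Op 2: note_on(76): voice 1 is free -> assigned | voices=[63 76]
Op 3: note_on(64): all voices busy, STEAL voice 0 (pitch 63, oldest) -> assign | voices=[64 76]
Op 4: note_on(60): all voices busy, STEAL voice 1 (pitch 76, oldest) -> assign | voices=[64 60]
Op 5: note_on(82): all voices busy, STEAL voice 0 (pitch 64, oldest) -> assign | voices=[82 60]
Op 6: note_on(71): all voices busy, STEAL voice 1 (pitch 60, oldest) -> assign | voices=[82 71]
Op 7: note_on(73): all voices busy, STEAL voice 0 (pitch 82, oldest) -> assign | voices=[73 71]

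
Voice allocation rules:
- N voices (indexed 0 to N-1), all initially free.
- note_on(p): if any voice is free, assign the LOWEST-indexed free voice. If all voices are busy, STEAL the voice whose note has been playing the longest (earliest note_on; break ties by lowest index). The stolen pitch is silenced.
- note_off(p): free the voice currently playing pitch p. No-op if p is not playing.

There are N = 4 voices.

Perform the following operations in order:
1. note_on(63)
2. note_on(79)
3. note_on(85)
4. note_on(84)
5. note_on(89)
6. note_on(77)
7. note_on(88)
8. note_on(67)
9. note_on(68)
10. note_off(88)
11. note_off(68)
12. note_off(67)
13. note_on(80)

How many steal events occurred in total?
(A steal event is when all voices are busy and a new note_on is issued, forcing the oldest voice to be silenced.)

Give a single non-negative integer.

Op 1: note_on(63): voice 0 is free -> assigned | voices=[63 - - -]
Op 2: note_on(79): voice 1 is free -> assigned | voices=[63 79 - -]
Op 3: note_on(85): voice 2 is free -> assigned | voices=[63 79 85 -]
Op 4: note_on(84): voice 3 is free -> assigned | voices=[63 79 85 84]
Op 5: note_on(89): all voices busy, STEAL voice 0 (pitch 63, oldest) -> assign | voices=[89 79 85 84]
Op 6: note_on(77): all voices busy, STEAL voice 1 (pitch 79, oldest) -> assign | voices=[89 77 85 84]
Op 7: note_on(88): all voices busy, STEAL voice 2 (pitch 85, oldest) -> assign | voices=[89 77 88 84]
Op 8: note_on(67): all voices busy, STEAL voice 3 (pitch 84, oldest) -> assign | voices=[89 77 88 67]
Op 9: note_on(68): all voices busy, STEAL voice 0 (pitch 89, oldest) -> assign | voices=[68 77 88 67]
Op 10: note_off(88): free voice 2 | voices=[68 77 - 67]
Op 11: note_off(68): free voice 0 | voices=[- 77 - 67]
Op 12: note_off(67): free voice 3 | voices=[- 77 - -]
Op 13: note_on(80): voice 0 is free -> assigned | voices=[80 77 - -]

Answer: 5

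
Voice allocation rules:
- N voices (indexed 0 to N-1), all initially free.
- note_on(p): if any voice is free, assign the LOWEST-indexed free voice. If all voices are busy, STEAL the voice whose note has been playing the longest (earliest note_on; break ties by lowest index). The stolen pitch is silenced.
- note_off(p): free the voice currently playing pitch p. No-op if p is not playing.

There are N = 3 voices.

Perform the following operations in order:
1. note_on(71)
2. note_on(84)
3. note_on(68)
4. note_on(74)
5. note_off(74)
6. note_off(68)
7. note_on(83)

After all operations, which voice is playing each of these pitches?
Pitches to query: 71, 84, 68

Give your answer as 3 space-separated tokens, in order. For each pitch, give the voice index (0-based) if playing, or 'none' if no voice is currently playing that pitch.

Op 1: note_on(71): voice 0 is free -> assigned | voices=[71 - -]
Op 2: note_on(84): voice 1 is free -> assigned | voices=[71 84 -]
Op 3: note_on(68): voice 2 is free -> assigned | voices=[71 84 68]
Op 4: note_on(74): all voices busy, STEAL voice 0 (pitch 71, oldest) -> assign | voices=[74 84 68]
Op 5: note_off(74): free voice 0 | voices=[- 84 68]
Op 6: note_off(68): free voice 2 | voices=[- 84 -]
Op 7: note_on(83): voice 0 is free -> assigned | voices=[83 84 -]

Answer: none 1 none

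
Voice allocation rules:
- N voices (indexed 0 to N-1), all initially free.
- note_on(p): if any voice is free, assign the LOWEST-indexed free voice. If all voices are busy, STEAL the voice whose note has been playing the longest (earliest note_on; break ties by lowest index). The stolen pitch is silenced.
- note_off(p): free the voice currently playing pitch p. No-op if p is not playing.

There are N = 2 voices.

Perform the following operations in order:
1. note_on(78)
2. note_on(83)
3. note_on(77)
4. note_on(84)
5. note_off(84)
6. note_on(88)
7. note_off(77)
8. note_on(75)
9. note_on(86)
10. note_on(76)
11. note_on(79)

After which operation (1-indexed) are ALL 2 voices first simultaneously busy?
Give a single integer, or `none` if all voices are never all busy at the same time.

Answer: 2

Derivation:
Op 1: note_on(78): voice 0 is free -> assigned | voices=[78 -]
Op 2: note_on(83): voice 1 is free -> assigned | voices=[78 83]
Op 3: note_on(77): all voices busy, STEAL voice 0 (pitch 78, oldest) -> assign | voices=[77 83]
Op 4: note_on(84): all voices busy, STEAL voice 1 (pitch 83, oldest) -> assign | voices=[77 84]
Op 5: note_off(84): free voice 1 | voices=[77 -]
Op 6: note_on(88): voice 1 is free -> assigned | voices=[77 88]
Op 7: note_off(77): free voice 0 | voices=[- 88]
Op 8: note_on(75): voice 0 is free -> assigned | voices=[75 88]
Op 9: note_on(86): all voices busy, STEAL voice 1 (pitch 88, oldest) -> assign | voices=[75 86]
Op 10: note_on(76): all voices busy, STEAL voice 0 (pitch 75, oldest) -> assign | voices=[76 86]
Op 11: note_on(79): all voices busy, STEAL voice 1 (pitch 86, oldest) -> assign | voices=[76 79]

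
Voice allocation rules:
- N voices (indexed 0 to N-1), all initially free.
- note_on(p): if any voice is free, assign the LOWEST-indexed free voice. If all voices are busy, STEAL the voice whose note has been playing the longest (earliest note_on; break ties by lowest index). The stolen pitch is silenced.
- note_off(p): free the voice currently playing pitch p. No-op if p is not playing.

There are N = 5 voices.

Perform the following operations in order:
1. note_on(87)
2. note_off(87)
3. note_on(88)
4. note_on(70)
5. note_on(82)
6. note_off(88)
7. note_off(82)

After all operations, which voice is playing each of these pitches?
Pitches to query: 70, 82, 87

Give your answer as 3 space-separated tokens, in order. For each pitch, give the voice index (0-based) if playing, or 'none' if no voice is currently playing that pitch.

Answer: 1 none none

Derivation:
Op 1: note_on(87): voice 0 is free -> assigned | voices=[87 - - - -]
Op 2: note_off(87): free voice 0 | voices=[- - - - -]
Op 3: note_on(88): voice 0 is free -> assigned | voices=[88 - - - -]
Op 4: note_on(70): voice 1 is free -> assigned | voices=[88 70 - - -]
Op 5: note_on(82): voice 2 is free -> assigned | voices=[88 70 82 - -]
Op 6: note_off(88): free voice 0 | voices=[- 70 82 - -]
Op 7: note_off(82): free voice 2 | voices=[- 70 - - -]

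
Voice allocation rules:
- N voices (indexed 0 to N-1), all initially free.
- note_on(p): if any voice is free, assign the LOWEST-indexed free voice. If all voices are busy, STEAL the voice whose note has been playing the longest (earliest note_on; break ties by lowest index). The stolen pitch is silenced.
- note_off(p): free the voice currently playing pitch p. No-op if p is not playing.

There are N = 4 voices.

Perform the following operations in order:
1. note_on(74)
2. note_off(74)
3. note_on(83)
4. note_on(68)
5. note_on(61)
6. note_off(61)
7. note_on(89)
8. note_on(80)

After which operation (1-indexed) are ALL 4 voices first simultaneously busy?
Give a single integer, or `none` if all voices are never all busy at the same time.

Op 1: note_on(74): voice 0 is free -> assigned | voices=[74 - - -]
Op 2: note_off(74): free voice 0 | voices=[- - - -]
Op 3: note_on(83): voice 0 is free -> assigned | voices=[83 - - -]
Op 4: note_on(68): voice 1 is free -> assigned | voices=[83 68 - -]
Op 5: note_on(61): voice 2 is free -> assigned | voices=[83 68 61 -]
Op 6: note_off(61): free voice 2 | voices=[83 68 - -]
Op 7: note_on(89): voice 2 is free -> assigned | voices=[83 68 89 -]
Op 8: note_on(80): voice 3 is free -> assigned | voices=[83 68 89 80]

Answer: 8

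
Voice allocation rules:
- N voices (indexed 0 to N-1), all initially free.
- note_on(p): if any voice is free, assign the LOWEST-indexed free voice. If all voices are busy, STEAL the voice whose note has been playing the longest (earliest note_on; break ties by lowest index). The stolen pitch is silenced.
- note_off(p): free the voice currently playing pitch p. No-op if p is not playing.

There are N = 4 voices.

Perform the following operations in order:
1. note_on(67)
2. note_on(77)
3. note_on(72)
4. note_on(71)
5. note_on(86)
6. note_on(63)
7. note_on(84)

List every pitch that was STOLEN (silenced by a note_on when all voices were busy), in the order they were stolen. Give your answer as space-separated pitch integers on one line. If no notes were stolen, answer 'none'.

Op 1: note_on(67): voice 0 is free -> assigned | voices=[67 - - -]
Op 2: note_on(77): voice 1 is free -> assigned | voices=[67 77 - -]
Op 3: note_on(72): voice 2 is free -> assigned | voices=[67 77 72 -]
Op 4: note_on(71): voice 3 is free -> assigned | voices=[67 77 72 71]
Op 5: note_on(86): all voices busy, STEAL voice 0 (pitch 67, oldest) -> assign | voices=[86 77 72 71]
Op 6: note_on(63): all voices busy, STEAL voice 1 (pitch 77, oldest) -> assign | voices=[86 63 72 71]
Op 7: note_on(84): all voices busy, STEAL voice 2 (pitch 72, oldest) -> assign | voices=[86 63 84 71]

Answer: 67 77 72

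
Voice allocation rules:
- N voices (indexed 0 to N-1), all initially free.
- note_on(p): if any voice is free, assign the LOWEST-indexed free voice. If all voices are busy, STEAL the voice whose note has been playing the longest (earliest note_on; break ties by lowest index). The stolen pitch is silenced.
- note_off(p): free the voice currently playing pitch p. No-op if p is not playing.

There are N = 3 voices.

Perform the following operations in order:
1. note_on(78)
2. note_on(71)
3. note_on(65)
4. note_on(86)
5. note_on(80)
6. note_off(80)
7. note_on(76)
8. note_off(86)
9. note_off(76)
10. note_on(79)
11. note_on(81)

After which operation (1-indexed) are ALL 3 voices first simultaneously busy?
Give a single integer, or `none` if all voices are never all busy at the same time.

Op 1: note_on(78): voice 0 is free -> assigned | voices=[78 - -]
Op 2: note_on(71): voice 1 is free -> assigned | voices=[78 71 -]
Op 3: note_on(65): voice 2 is free -> assigned | voices=[78 71 65]
Op 4: note_on(86): all voices busy, STEAL voice 0 (pitch 78, oldest) -> assign | voices=[86 71 65]
Op 5: note_on(80): all voices busy, STEAL voice 1 (pitch 71, oldest) -> assign | voices=[86 80 65]
Op 6: note_off(80): free voice 1 | voices=[86 - 65]
Op 7: note_on(76): voice 1 is free -> assigned | voices=[86 76 65]
Op 8: note_off(86): free voice 0 | voices=[- 76 65]
Op 9: note_off(76): free voice 1 | voices=[- - 65]
Op 10: note_on(79): voice 0 is free -> assigned | voices=[79 - 65]
Op 11: note_on(81): voice 1 is free -> assigned | voices=[79 81 65]

Answer: 3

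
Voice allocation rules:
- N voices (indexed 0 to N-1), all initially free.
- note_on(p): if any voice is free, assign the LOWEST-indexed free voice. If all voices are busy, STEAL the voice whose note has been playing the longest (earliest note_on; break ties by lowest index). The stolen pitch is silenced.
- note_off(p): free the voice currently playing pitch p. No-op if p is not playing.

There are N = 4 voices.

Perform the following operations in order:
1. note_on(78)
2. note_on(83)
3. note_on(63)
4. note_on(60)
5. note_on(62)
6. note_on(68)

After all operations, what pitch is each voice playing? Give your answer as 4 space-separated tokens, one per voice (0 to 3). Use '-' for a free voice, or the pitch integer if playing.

Op 1: note_on(78): voice 0 is free -> assigned | voices=[78 - - -]
Op 2: note_on(83): voice 1 is free -> assigned | voices=[78 83 - -]
Op 3: note_on(63): voice 2 is free -> assigned | voices=[78 83 63 -]
Op 4: note_on(60): voice 3 is free -> assigned | voices=[78 83 63 60]
Op 5: note_on(62): all voices busy, STEAL voice 0 (pitch 78, oldest) -> assign | voices=[62 83 63 60]
Op 6: note_on(68): all voices busy, STEAL voice 1 (pitch 83, oldest) -> assign | voices=[62 68 63 60]

Answer: 62 68 63 60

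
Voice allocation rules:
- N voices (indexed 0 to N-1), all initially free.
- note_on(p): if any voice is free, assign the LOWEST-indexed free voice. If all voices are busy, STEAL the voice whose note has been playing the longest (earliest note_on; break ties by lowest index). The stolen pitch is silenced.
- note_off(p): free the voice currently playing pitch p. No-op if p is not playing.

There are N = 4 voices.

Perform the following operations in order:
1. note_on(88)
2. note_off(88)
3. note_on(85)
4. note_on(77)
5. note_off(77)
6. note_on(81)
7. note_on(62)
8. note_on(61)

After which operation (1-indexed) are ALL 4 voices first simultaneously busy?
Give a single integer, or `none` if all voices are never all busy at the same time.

Answer: 8

Derivation:
Op 1: note_on(88): voice 0 is free -> assigned | voices=[88 - - -]
Op 2: note_off(88): free voice 0 | voices=[- - - -]
Op 3: note_on(85): voice 0 is free -> assigned | voices=[85 - - -]
Op 4: note_on(77): voice 1 is free -> assigned | voices=[85 77 - -]
Op 5: note_off(77): free voice 1 | voices=[85 - - -]
Op 6: note_on(81): voice 1 is free -> assigned | voices=[85 81 - -]
Op 7: note_on(62): voice 2 is free -> assigned | voices=[85 81 62 -]
Op 8: note_on(61): voice 3 is free -> assigned | voices=[85 81 62 61]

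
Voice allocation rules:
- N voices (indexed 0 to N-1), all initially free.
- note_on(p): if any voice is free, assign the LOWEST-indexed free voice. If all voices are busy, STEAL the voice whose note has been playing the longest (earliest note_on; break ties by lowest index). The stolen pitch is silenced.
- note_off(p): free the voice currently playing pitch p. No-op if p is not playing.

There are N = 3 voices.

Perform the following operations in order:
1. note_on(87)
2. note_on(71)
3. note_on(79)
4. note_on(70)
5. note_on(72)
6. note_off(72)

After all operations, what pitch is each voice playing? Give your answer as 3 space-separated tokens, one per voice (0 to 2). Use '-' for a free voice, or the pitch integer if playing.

Answer: 70 - 79

Derivation:
Op 1: note_on(87): voice 0 is free -> assigned | voices=[87 - -]
Op 2: note_on(71): voice 1 is free -> assigned | voices=[87 71 -]
Op 3: note_on(79): voice 2 is free -> assigned | voices=[87 71 79]
Op 4: note_on(70): all voices busy, STEAL voice 0 (pitch 87, oldest) -> assign | voices=[70 71 79]
Op 5: note_on(72): all voices busy, STEAL voice 1 (pitch 71, oldest) -> assign | voices=[70 72 79]
Op 6: note_off(72): free voice 1 | voices=[70 - 79]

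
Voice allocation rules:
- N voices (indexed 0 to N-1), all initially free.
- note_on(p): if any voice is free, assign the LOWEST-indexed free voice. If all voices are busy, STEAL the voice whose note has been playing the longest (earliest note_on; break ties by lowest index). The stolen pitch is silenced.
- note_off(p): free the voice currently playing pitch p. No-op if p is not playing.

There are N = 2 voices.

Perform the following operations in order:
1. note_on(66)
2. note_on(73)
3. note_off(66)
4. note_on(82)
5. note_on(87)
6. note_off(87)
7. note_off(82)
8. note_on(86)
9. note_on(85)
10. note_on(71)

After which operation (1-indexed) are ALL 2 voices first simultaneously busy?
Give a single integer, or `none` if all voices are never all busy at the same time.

Answer: 2

Derivation:
Op 1: note_on(66): voice 0 is free -> assigned | voices=[66 -]
Op 2: note_on(73): voice 1 is free -> assigned | voices=[66 73]
Op 3: note_off(66): free voice 0 | voices=[- 73]
Op 4: note_on(82): voice 0 is free -> assigned | voices=[82 73]
Op 5: note_on(87): all voices busy, STEAL voice 1 (pitch 73, oldest) -> assign | voices=[82 87]
Op 6: note_off(87): free voice 1 | voices=[82 -]
Op 7: note_off(82): free voice 0 | voices=[- -]
Op 8: note_on(86): voice 0 is free -> assigned | voices=[86 -]
Op 9: note_on(85): voice 1 is free -> assigned | voices=[86 85]
Op 10: note_on(71): all voices busy, STEAL voice 0 (pitch 86, oldest) -> assign | voices=[71 85]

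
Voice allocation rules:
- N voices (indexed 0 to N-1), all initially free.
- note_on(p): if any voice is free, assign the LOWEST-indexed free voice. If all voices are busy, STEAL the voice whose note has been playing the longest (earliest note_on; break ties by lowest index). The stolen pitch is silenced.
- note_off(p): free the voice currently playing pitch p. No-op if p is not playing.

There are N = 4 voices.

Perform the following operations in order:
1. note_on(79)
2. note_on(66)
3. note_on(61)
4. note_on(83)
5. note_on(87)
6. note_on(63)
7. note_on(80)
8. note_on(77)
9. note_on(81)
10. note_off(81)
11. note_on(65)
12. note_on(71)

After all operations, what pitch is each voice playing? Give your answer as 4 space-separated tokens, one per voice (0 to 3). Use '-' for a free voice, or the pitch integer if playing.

Answer: 65 71 80 77

Derivation:
Op 1: note_on(79): voice 0 is free -> assigned | voices=[79 - - -]
Op 2: note_on(66): voice 1 is free -> assigned | voices=[79 66 - -]
Op 3: note_on(61): voice 2 is free -> assigned | voices=[79 66 61 -]
Op 4: note_on(83): voice 3 is free -> assigned | voices=[79 66 61 83]
Op 5: note_on(87): all voices busy, STEAL voice 0 (pitch 79, oldest) -> assign | voices=[87 66 61 83]
Op 6: note_on(63): all voices busy, STEAL voice 1 (pitch 66, oldest) -> assign | voices=[87 63 61 83]
Op 7: note_on(80): all voices busy, STEAL voice 2 (pitch 61, oldest) -> assign | voices=[87 63 80 83]
Op 8: note_on(77): all voices busy, STEAL voice 3 (pitch 83, oldest) -> assign | voices=[87 63 80 77]
Op 9: note_on(81): all voices busy, STEAL voice 0 (pitch 87, oldest) -> assign | voices=[81 63 80 77]
Op 10: note_off(81): free voice 0 | voices=[- 63 80 77]
Op 11: note_on(65): voice 0 is free -> assigned | voices=[65 63 80 77]
Op 12: note_on(71): all voices busy, STEAL voice 1 (pitch 63, oldest) -> assign | voices=[65 71 80 77]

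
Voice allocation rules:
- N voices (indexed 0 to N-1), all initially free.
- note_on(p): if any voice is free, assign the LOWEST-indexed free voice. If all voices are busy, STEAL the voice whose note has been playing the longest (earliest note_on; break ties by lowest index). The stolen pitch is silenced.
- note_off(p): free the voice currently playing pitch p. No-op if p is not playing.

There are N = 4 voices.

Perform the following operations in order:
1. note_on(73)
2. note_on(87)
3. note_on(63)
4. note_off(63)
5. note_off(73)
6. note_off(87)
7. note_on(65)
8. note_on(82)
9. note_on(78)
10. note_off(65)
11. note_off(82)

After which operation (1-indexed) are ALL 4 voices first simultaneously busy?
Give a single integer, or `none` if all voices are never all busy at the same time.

Answer: none

Derivation:
Op 1: note_on(73): voice 0 is free -> assigned | voices=[73 - - -]
Op 2: note_on(87): voice 1 is free -> assigned | voices=[73 87 - -]
Op 3: note_on(63): voice 2 is free -> assigned | voices=[73 87 63 -]
Op 4: note_off(63): free voice 2 | voices=[73 87 - -]
Op 5: note_off(73): free voice 0 | voices=[- 87 - -]
Op 6: note_off(87): free voice 1 | voices=[- - - -]
Op 7: note_on(65): voice 0 is free -> assigned | voices=[65 - - -]
Op 8: note_on(82): voice 1 is free -> assigned | voices=[65 82 - -]
Op 9: note_on(78): voice 2 is free -> assigned | voices=[65 82 78 -]
Op 10: note_off(65): free voice 0 | voices=[- 82 78 -]
Op 11: note_off(82): free voice 1 | voices=[- - 78 -]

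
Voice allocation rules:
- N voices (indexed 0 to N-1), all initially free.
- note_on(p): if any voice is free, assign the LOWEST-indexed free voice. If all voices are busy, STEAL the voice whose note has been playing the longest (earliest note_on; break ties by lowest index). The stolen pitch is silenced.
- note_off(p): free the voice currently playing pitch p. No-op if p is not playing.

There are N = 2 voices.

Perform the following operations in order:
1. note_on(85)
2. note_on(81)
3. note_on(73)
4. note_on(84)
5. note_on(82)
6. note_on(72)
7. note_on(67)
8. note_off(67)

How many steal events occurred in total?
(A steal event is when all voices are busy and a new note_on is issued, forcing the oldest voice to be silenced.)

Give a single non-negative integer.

Answer: 5

Derivation:
Op 1: note_on(85): voice 0 is free -> assigned | voices=[85 -]
Op 2: note_on(81): voice 1 is free -> assigned | voices=[85 81]
Op 3: note_on(73): all voices busy, STEAL voice 0 (pitch 85, oldest) -> assign | voices=[73 81]
Op 4: note_on(84): all voices busy, STEAL voice 1 (pitch 81, oldest) -> assign | voices=[73 84]
Op 5: note_on(82): all voices busy, STEAL voice 0 (pitch 73, oldest) -> assign | voices=[82 84]
Op 6: note_on(72): all voices busy, STEAL voice 1 (pitch 84, oldest) -> assign | voices=[82 72]
Op 7: note_on(67): all voices busy, STEAL voice 0 (pitch 82, oldest) -> assign | voices=[67 72]
Op 8: note_off(67): free voice 0 | voices=[- 72]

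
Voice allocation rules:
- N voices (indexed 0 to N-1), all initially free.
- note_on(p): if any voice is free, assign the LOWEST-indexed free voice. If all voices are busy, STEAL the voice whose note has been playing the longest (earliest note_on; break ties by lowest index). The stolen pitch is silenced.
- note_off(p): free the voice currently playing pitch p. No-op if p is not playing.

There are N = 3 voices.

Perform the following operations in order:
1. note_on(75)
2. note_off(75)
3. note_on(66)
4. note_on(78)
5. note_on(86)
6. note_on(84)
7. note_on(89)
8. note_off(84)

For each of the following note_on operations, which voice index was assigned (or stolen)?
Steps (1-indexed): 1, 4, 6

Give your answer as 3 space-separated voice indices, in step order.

Answer: 0 1 0

Derivation:
Op 1: note_on(75): voice 0 is free -> assigned | voices=[75 - -]
Op 2: note_off(75): free voice 0 | voices=[- - -]
Op 3: note_on(66): voice 0 is free -> assigned | voices=[66 - -]
Op 4: note_on(78): voice 1 is free -> assigned | voices=[66 78 -]
Op 5: note_on(86): voice 2 is free -> assigned | voices=[66 78 86]
Op 6: note_on(84): all voices busy, STEAL voice 0 (pitch 66, oldest) -> assign | voices=[84 78 86]
Op 7: note_on(89): all voices busy, STEAL voice 1 (pitch 78, oldest) -> assign | voices=[84 89 86]
Op 8: note_off(84): free voice 0 | voices=[- 89 86]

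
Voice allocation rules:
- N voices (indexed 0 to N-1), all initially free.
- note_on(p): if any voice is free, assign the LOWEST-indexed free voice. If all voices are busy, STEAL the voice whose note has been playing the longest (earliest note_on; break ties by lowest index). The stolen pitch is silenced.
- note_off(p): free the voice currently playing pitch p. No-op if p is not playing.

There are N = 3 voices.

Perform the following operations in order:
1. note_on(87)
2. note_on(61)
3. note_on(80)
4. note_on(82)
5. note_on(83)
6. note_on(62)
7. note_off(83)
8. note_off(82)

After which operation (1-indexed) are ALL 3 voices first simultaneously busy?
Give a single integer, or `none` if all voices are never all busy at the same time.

Op 1: note_on(87): voice 0 is free -> assigned | voices=[87 - -]
Op 2: note_on(61): voice 1 is free -> assigned | voices=[87 61 -]
Op 3: note_on(80): voice 2 is free -> assigned | voices=[87 61 80]
Op 4: note_on(82): all voices busy, STEAL voice 0 (pitch 87, oldest) -> assign | voices=[82 61 80]
Op 5: note_on(83): all voices busy, STEAL voice 1 (pitch 61, oldest) -> assign | voices=[82 83 80]
Op 6: note_on(62): all voices busy, STEAL voice 2 (pitch 80, oldest) -> assign | voices=[82 83 62]
Op 7: note_off(83): free voice 1 | voices=[82 - 62]
Op 8: note_off(82): free voice 0 | voices=[- - 62]

Answer: 3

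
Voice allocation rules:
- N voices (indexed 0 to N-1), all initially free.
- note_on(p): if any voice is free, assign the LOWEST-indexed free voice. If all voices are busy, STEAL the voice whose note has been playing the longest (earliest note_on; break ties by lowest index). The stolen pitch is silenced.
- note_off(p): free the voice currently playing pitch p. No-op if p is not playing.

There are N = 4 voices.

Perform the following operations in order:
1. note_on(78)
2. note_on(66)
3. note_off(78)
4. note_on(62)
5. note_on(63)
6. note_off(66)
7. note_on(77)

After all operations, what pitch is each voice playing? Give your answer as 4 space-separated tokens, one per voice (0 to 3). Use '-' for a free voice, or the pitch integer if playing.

Op 1: note_on(78): voice 0 is free -> assigned | voices=[78 - - -]
Op 2: note_on(66): voice 1 is free -> assigned | voices=[78 66 - -]
Op 3: note_off(78): free voice 0 | voices=[- 66 - -]
Op 4: note_on(62): voice 0 is free -> assigned | voices=[62 66 - -]
Op 5: note_on(63): voice 2 is free -> assigned | voices=[62 66 63 -]
Op 6: note_off(66): free voice 1 | voices=[62 - 63 -]
Op 7: note_on(77): voice 1 is free -> assigned | voices=[62 77 63 -]

Answer: 62 77 63 -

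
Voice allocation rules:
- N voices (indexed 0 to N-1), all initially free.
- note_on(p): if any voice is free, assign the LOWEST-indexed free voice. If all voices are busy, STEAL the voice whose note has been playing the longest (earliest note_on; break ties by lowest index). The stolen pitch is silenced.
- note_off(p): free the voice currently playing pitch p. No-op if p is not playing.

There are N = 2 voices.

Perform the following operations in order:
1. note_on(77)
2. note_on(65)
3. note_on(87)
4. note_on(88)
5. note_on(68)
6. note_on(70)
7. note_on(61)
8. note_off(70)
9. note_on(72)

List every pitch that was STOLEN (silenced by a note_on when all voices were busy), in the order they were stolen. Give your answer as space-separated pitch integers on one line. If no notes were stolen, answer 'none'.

Answer: 77 65 87 88 68

Derivation:
Op 1: note_on(77): voice 0 is free -> assigned | voices=[77 -]
Op 2: note_on(65): voice 1 is free -> assigned | voices=[77 65]
Op 3: note_on(87): all voices busy, STEAL voice 0 (pitch 77, oldest) -> assign | voices=[87 65]
Op 4: note_on(88): all voices busy, STEAL voice 1 (pitch 65, oldest) -> assign | voices=[87 88]
Op 5: note_on(68): all voices busy, STEAL voice 0 (pitch 87, oldest) -> assign | voices=[68 88]
Op 6: note_on(70): all voices busy, STEAL voice 1 (pitch 88, oldest) -> assign | voices=[68 70]
Op 7: note_on(61): all voices busy, STEAL voice 0 (pitch 68, oldest) -> assign | voices=[61 70]
Op 8: note_off(70): free voice 1 | voices=[61 -]
Op 9: note_on(72): voice 1 is free -> assigned | voices=[61 72]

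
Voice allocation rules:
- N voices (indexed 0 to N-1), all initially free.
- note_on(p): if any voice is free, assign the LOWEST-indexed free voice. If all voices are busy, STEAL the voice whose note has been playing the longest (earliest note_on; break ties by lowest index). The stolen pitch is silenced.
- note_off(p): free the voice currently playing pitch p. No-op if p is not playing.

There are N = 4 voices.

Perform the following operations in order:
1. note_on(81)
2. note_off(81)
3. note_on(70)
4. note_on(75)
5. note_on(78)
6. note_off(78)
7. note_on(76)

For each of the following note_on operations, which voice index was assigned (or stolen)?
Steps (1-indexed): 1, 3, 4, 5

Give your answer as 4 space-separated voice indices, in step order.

Op 1: note_on(81): voice 0 is free -> assigned | voices=[81 - - -]
Op 2: note_off(81): free voice 0 | voices=[- - - -]
Op 3: note_on(70): voice 0 is free -> assigned | voices=[70 - - -]
Op 4: note_on(75): voice 1 is free -> assigned | voices=[70 75 - -]
Op 5: note_on(78): voice 2 is free -> assigned | voices=[70 75 78 -]
Op 6: note_off(78): free voice 2 | voices=[70 75 - -]
Op 7: note_on(76): voice 2 is free -> assigned | voices=[70 75 76 -]

Answer: 0 0 1 2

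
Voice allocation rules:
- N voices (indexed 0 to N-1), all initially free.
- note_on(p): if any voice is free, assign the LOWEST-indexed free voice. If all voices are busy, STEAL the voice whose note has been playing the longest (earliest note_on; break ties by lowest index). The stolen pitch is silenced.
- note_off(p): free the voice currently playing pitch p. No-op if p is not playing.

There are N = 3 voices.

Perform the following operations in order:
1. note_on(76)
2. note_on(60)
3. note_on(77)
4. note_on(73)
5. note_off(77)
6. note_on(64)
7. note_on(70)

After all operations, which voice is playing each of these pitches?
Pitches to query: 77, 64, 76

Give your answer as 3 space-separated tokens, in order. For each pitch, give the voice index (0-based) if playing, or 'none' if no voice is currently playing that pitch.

Op 1: note_on(76): voice 0 is free -> assigned | voices=[76 - -]
Op 2: note_on(60): voice 1 is free -> assigned | voices=[76 60 -]
Op 3: note_on(77): voice 2 is free -> assigned | voices=[76 60 77]
Op 4: note_on(73): all voices busy, STEAL voice 0 (pitch 76, oldest) -> assign | voices=[73 60 77]
Op 5: note_off(77): free voice 2 | voices=[73 60 -]
Op 6: note_on(64): voice 2 is free -> assigned | voices=[73 60 64]
Op 7: note_on(70): all voices busy, STEAL voice 1 (pitch 60, oldest) -> assign | voices=[73 70 64]

Answer: none 2 none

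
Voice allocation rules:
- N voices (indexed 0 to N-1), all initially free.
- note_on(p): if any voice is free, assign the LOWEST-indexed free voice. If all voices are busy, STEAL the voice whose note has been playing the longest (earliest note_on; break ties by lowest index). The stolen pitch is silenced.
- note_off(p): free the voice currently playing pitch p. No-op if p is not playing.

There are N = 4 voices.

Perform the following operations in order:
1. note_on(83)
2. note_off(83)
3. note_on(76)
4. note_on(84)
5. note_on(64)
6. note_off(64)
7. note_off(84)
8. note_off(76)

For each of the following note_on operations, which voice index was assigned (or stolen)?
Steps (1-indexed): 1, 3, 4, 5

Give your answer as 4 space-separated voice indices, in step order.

Op 1: note_on(83): voice 0 is free -> assigned | voices=[83 - - -]
Op 2: note_off(83): free voice 0 | voices=[- - - -]
Op 3: note_on(76): voice 0 is free -> assigned | voices=[76 - - -]
Op 4: note_on(84): voice 1 is free -> assigned | voices=[76 84 - -]
Op 5: note_on(64): voice 2 is free -> assigned | voices=[76 84 64 -]
Op 6: note_off(64): free voice 2 | voices=[76 84 - -]
Op 7: note_off(84): free voice 1 | voices=[76 - - -]
Op 8: note_off(76): free voice 0 | voices=[- - - -]

Answer: 0 0 1 2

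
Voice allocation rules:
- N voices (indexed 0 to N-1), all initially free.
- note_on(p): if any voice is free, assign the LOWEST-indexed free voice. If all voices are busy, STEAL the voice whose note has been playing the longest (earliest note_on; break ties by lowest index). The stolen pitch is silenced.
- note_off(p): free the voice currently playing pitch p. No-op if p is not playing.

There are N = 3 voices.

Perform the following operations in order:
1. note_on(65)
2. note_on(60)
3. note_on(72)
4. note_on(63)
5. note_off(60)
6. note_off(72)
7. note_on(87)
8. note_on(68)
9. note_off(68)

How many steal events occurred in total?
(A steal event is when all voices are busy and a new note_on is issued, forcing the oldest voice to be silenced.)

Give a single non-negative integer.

Answer: 1

Derivation:
Op 1: note_on(65): voice 0 is free -> assigned | voices=[65 - -]
Op 2: note_on(60): voice 1 is free -> assigned | voices=[65 60 -]
Op 3: note_on(72): voice 2 is free -> assigned | voices=[65 60 72]
Op 4: note_on(63): all voices busy, STEAL voice 0 (pitch 65, oldest) -> assign | voices=[63 60 72]
Op 5: note_off(60): free voice 1 | voices=[63 - 72]
Op 6: note_off(72): free voice 2 | voices=[63 - -]
Op 7: note_on(87): voice 1 is free -> assigned | voices=[63 87 -]
Op 8: note_on(68): voice 2 is free -> assigned | voices=[63 87 68]
Op 9: note_off(68): free voice 2 | voices=[63 87 -]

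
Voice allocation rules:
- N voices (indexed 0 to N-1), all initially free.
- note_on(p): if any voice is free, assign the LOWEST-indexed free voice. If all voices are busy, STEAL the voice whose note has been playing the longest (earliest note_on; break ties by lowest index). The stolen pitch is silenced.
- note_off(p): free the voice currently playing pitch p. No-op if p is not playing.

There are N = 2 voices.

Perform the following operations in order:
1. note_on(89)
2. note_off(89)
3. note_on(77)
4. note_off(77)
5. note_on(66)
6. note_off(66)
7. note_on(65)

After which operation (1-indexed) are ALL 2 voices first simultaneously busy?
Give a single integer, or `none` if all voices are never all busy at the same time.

Op 1: note_on(89): voice 0 is free -> assigned | voices=[89 -]
Op 2: note_off(89): free voice 0 | voices=[- -]
Op 3: note_on(77): voice 0 is free -> assigned | voices=[77 -]
Op 4: note_off(77): free voice 0 | voices=[- -]
Op 5: note_on(66): voice 0 is free -> assigned | voices=[66 -]
Op 6: note_off(66): free voice 0 | voices=[- -]
Op 7: note_on(65): voice 0 is free -> assigned | voices=[65 -]

Answer: none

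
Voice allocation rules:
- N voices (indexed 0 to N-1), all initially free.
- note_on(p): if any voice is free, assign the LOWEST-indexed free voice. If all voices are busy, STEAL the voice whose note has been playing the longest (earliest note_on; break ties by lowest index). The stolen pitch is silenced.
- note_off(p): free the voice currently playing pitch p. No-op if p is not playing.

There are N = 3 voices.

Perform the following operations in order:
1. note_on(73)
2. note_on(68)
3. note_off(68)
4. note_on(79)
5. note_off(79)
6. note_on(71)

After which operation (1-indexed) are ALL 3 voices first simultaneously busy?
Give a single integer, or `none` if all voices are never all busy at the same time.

Answer: none

Derivation:
Op 1: note_on(73): voice 0 is free -> assigned | voices=[73 - -]
Op 2: note_on(68): voice 1 is free -> assigned | voices=[73 68 -]
Op 3: note_off(68): free voice 1 | voices=[73 - -]
Op 4: note_on(79): voice 1 is free -> assigned | voices=[73 79 -]
Op 5: note_off(79): free voice 1 | voices=[73 - -]
Op 6: note_on(71): voice 1 is free -> assigned | voices=[73 71 -]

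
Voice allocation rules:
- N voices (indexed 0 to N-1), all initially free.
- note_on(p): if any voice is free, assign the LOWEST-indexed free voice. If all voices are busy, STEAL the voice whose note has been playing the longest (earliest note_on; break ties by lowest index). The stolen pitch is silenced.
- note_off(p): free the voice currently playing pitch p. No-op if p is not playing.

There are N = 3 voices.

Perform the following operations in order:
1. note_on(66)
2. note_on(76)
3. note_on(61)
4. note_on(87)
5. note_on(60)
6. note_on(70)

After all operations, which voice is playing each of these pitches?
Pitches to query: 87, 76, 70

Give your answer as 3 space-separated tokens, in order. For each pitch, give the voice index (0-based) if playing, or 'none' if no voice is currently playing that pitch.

Op 1: note_on(66): voice 0 is free -> assigned | voices=[66 - -]
Op 2: note_on(76): voice 1 is free -> assigned | voices=[66 76 -]
Op 3: note_on(61): voice 2 is free -> assigned | voices=[66 76 61]
Op 4: note_on(87): all voices busy, STEAL voice 0 (pitch 66, oldest) -> assign | voices=[87 76 61]
Op 5: note_on(60): all voices busy, STEAL voice 1 (pitch 76, oldest) -> assign | voices=[87 60 61]
Op 6: note_on(70): all voices busy, STEAL voice 2 (pitch 61, oldest) -> assign | voices=[87 60 70]

Answer: 0 none 2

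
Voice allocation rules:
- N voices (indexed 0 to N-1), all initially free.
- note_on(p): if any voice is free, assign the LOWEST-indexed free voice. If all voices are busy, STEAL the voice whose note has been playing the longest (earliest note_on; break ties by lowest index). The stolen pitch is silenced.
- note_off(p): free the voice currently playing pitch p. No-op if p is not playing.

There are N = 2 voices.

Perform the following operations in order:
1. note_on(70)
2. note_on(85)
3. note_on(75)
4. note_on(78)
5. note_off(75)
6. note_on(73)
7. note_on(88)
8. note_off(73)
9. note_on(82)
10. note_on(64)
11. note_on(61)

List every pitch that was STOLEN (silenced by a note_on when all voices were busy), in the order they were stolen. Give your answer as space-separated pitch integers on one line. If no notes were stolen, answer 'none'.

Op 1: note_on(70): voice 0 is free -> assigned | voices=[70 -]
Op 2: note_on(85): voice 1 is free -> assigned | voices=[70 85]
Op 3: note_on(75): all voices busy, STEAL voice 0 (pitch 70, oldest) -> assign | voices=[75 85]
Op 4: note_on(78): all voices busy, STEAL voice 1 (pitch 85, oldest) -> assign | voices=[75 78]
Op 5: note_off(75): free voice 0 | voices=[- 78]
Op 6: note_on(73): voice 0 is free -> assigned | voices=[73 78]
Op 7: note_on(88): all voices busy, STEAL voice 1 (pitch 78, oldest) -> assign | voices=[73 88]
Op 8: note_off(73): free voice 0 | voices=[- 88]
Op 9: note_on(82): voice 0 is free -> assigned | voices=[82 88]
Op 10: note_on(64): all voices busy, STEAL voice 1 (pitch 88, oldest) -> assign | voices=[82 64]
Op 11: note_on(61): all voices busy, STEAL voice 0 (pitch 82, oldest) -> assign | voices=[61 64]

Answer: 70 85 78 88 82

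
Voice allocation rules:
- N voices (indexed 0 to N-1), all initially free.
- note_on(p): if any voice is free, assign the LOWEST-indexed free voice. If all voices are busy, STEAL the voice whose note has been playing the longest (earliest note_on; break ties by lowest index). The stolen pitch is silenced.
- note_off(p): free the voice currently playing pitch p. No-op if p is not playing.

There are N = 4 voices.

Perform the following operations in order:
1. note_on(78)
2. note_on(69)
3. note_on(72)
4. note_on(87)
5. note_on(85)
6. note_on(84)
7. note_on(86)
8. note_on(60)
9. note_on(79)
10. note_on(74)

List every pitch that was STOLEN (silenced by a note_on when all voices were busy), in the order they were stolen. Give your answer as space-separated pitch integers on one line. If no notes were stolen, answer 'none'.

Op 1: note_on(78): voice 0 is free -> assigned | voices=[78 - - -]
Op 2: note_on(69): voice 1 is free -> assigned | voices=[78 69 - -]
Op 3: note_on(72): voice 2 is free -> assigned | voices=[78 69 72 -]
Op 4: note_on(87): voice 3 is free -> assigned | voices=[78 69 72 87]
Op 5: note_on(85): all voices busy, STEAL voice 0 (pitch 78, oldest) -> assign | voices=[85 69 72 87]
Op 6: note_on(84): all voices busy, STEAL voice 1 (pitch 69, oldest) -> assign | voices=[85 84 72 87]
Op 7: note_on(86): all voices busy, STEAL voice 2 (pitch 72, oldest) -> assign | voices=[85 84 86 87]
Op 8: note_on(60): all voices busy, STEAL voice 3 (pitch 87, oldest) -> assign | voices=[85 84 86 60]
Op 9: note_on(79): all voices busy, STEAL voice 0 (pitch 85, oldest) -> assign | voices=[79 84 86 60]
Op 10: note_on(74): all voices busy, STEAL voice 1 (pitch 84, oldest) -> assign | voices=[79 74 86 60]

Answer: 78 69 72 87 85 84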